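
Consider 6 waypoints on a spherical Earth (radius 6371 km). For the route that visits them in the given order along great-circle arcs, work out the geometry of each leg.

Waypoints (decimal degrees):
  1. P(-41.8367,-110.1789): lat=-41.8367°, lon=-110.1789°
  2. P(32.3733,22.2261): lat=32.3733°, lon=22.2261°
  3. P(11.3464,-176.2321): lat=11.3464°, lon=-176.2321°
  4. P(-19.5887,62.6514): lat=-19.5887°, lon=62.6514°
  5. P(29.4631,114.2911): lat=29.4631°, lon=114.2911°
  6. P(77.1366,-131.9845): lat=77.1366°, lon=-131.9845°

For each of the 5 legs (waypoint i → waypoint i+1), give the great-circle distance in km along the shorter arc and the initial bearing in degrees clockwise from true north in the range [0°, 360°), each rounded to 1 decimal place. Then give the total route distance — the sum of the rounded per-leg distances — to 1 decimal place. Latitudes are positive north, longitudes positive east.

Leg 1: dist=15722.6 km, bearing=88.3°
Leg 2: dist=14772.7 km, bearing=25.1°
Leg 3: dist=13666.9 km, bearing=253.9°
Leg 4: dist=7769.1 km, bearing=46.6°
Leg 5: dist=7375.1 km, bearing=12.9°
Total: 59306.4 km

Leg 1: φ1=-0.7301882, φ2=0.5650207, Δφ=1.2952088, Δλ=2.3109032 rad; a=sin²(Δφ/2)+cosφ1·cosφ2·sin²(Δλ/2)=0.8907428234; c=2·atan2(√a, √(1-a))=2.467839743; dist=6371·c=15722.607 ≈ 15722.6 km; running total=15722.6 km
Leg 1 bearing: y=sinΔλ·cosφ2=0.62363309, x=cosφ1·sinφ2-sinφ1·cosφ2·cosΔλ=0.01902514; θ=atan2(y, x)=88.2526° ≈ 88.3°
Leg 2: φ1=0.5650207, φ2=0.1980320, Δφ=-0.3669886, Δλ=-3.4637490 rad; a=sin²(Δφ/2)+cosφ1·cosφ2·sin²(Δλ/2)=0.8400646822; c=2·atan2(√a, √(1-a))=2.318735411; dist=6371·c=14772.663 ≈ 14772.7 km; running total=30495.3 km
Leg 2 bearing: y=sinΔλ·cosφ2=0.31042474, x=cosφ1·sinφ2-sinφ1·cosφ2·cosΔλ=0.66412388; θ=atan2(y, x)=25.0523° ≈ 25.1°
Leg 3: φ1=0.1980320, φ2=-0.3418873, Δφ=-0.5399193, Δλ=4.1693036 rad; a=sin²(Δφ/2)+cosφ1·cosφ2·sin²(Δλ/2)=0.7716576119; c=2·atan2(√a, √(1-a))=2.145177323; dist=6371·c=13666.925 ≈ 13666.9 km; running total=44162.2 km
Leg 3 bearing: y=sinΔλ·cosφ2=-0.80656925, x=cosφ1·sinφ2-sinφ1·cosφ2·cosΔλ=-0.23292621; θ=atan2(y, x)=-106.1080° <0 so +360° → 253.8920° ≈ 253.9°
Leg 4: φ1=-0.3418873, φ2=0.5142281, Δφ=0.8561154, Δλ=0.9012828 rad; a=sin²(Δφ/2)+cosφ1·cosφ2·sin²(Δλ/2)=0.3279172386; c=2·atan2(√a, √(1-a))=1.219446460; dist=6371·c=7769.093 ≈ 7769.1 km; running total=51931.3 km
Leg 4 bearing: y=sinΔλ·cosφ2=0.68271502, x=cosφ1·sinφ2-sinφ1·cosφ2·cosΔλ=0.64455433; θ=atan2(y, x)=46.6469° ≈ 46.6°
Leg 5: φ1=0.5142281, φ2=1.3462876, Δφ=0.8320595, Δλ=-4.2983201 rad; a=sin²(Δφ/2)+cosφ1·cosφ2·sin²(Δλ/2)=0.2992342114; c=2·atan2(√a, √(1-a))=1.157607782; dist=6371·c=7375.119 ≈ 7375.1 km; running total=59306.4 km
Leg 5 bearing: y=sinΔλ·cosφ2=0.20381346, x=cosφ1·sinφ2-sinφ1·cosφ2·cosΔλ=0.89287875; θ=atan2(y, x)=12.8583° ≈ 12.9°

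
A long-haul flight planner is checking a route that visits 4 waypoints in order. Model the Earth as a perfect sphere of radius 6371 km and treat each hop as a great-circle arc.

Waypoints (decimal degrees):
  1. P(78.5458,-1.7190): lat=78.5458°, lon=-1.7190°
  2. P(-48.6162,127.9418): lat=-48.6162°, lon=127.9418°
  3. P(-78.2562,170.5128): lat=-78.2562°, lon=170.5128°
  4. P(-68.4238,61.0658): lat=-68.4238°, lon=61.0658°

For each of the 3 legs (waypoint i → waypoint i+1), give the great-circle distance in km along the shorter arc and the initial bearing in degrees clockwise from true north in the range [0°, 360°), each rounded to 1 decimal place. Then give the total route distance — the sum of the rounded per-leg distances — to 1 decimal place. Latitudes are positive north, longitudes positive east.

Leg 1: dist=16123.2 km, bearing=62.5°
Leg 2: dist=3727.3 km, bearing=165.6°
Leg 3: dist=3078.0 km, bearing=228.3°
Total: 22928.5 km

Leg 1: φ1=1.3708828, φ2=-0.8485128, Δφ=-2.2193956, Δλ=2.2630079 rad; a=sin²(Δφ/2)+cosφ1·cosφ2·sin²(Δλ/2)=0.9095729499; c=2·atan2(√a, √(1-a))=2.530716703; dist=6371·c=16123.196 ≈ 16123.2 km; running total=16123.2 km
Leg 1 bearing: y=sinΔλ·cosφ2=0.50893865, x=cosφ1·sinφ2-sinφ1·cosφ2·cosΔλ=0.26454006; θ=atan2(y, x)=62.5351° ≈ 62.5°
Leg 2: φ1=-0.8485128, φ2=-1.3658284, Δφ=-0.5173156, Δλ=0.7430041 rad; a=sin²(Δφ/2)+cosφ1·cosφ2·sin²(Δλ/2)=0.0831570705; c=2·atan2(√a, √(1-a))=0.585047494; dist=6371·c=3727.338 ≈ 3727.3 km; running total=19850.5 km
Leg 2 bearing: y=sinΔλ·cosφ2=0.13769265, x=cosφ1·sinφ2-sinφ1·cosφ2·cosΔλ=-0.53479774; θ=atan2(y, x)=165.5618° ≈ 165.6°
Leg 3: φ1=-1.3658284, φ2=-1.1942206, Δφ=0.1716078, Δλ=-1.9102105 rad; a=sin²(Δφ/2)+cosφ1·cosφ2·sin²(Δλ/2)=0.0572279467; c=2·atan2(√a, √(1-a))=0.483132378; dist=6371·c=3078.036 ≈ 3078.0 km; running total=22928.5 km
Leg 3 bearing: y=sinΔλ·cosφ2=-0.34675878, x=cosφ1·sinφ2-sinφ1·cosφ2·cosΔλ=-0.30914395; θ=atan2(y, x)=-131.7178° <0 so +360° → 228.2822° ≈ 228.3°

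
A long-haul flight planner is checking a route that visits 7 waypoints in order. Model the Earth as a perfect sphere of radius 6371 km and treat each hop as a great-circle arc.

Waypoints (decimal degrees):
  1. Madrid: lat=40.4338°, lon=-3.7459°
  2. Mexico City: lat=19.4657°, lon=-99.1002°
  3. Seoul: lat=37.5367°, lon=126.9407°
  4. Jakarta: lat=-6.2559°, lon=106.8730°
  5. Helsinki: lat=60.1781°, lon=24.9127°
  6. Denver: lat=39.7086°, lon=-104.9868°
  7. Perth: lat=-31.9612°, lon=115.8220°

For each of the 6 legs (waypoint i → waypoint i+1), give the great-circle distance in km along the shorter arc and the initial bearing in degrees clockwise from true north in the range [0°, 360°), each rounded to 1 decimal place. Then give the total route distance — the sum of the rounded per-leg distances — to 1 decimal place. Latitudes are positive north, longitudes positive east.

Leg 1: φ1=0.7057029, φ2=0.3397406, Δφ=-0.3659624, Δλ=-1.6642465 rad; a=sin²(Δφ/2)+cosφ1·cosφ2·sin²(Δλ/2)=0.4254180462; c=2·atan2(√a, √(1-a))=1.421073660; dist=6371·c=9053.660 ≈ 9053.7 km; running total=9053.7 km
Leg 1 bearing: y=sinΔλ·cosφ2=-0.93872727, x=cosφ1·sinφ2-sinφ1·cosφ2·cosΔλ=0.31071088; θ=atan2(y, x)=-71.6859° <0 so +360° → 288.3141° ≈ 288.3°
Leg 2: φ1=0.3397406, φ2=0.6551390, Δφ=0.3153984, Δλ=3.9451579 rad; a=sin²(Δφ/2)+cosφ1·cosφ2·sin²(Δλ/2)=0.6579673716; c=2·atan2(√a, √(1-a))=1.892238024; dist=6371·c=12055.448 ≈ 12055.4 km; running total=21109.1 km
Leg 2 bearing: y=sinΔλ·cosφ2=-0.57080309, x=cosφ1·sinφ2-sinφ1·cosφ2·cosΔλ=0.75787141; θ=atan2(y, x)=-36.9858° <0 so +360° → 323.0142° ≈ 323.0°
Leg 3: φ1=0.6551390, φ2=-0.1091861, Δφ=-0.7643251, Δλ=-0.3502474 rad; a=sin²(Δφ/2)+cosφ1·cosφ2·sin²(Δλ/2)=0.1630031074; c=2·atan2(√a, √(1-a))=0.831194547; dist=6371·c=5295.540 ≈ 5295.5 km; running total=26404.6 km
Leg 3 bearing: y=sinΔλ·cosφ2=-0.34108694, x=cosφ1·sinφ2-sinφ1·cosφ2·cosΔλ=-0.65528015; θ=atan2(y, x)=-152.5021° <0 so +360° → 207.4979° ≈ 207.5°
Leg 4: φ1=-0.1091861, φ2=1.0503060, Δφ=1.1594920, Δλ=-1.4304771 rad; a=sin²(Δφ/2)+cosφ1·cosφ2·sin²(Δλ/2)=0.5127002182; c=2·atan2(√a, √(1-a))=1.596199495; dist=6371·c=10169.387 ≈ 10169.4 km; running total=36574.0 km
Leg 4 bearing: y=sinΔλ·cosφ2=-0.49241779, x=cosφ1·sinφ2-sinφ1·cosφ2·cosΔλ=0.86998824; θ=atan2(y, x)=-29.5101° <0 so +360° → 330.4899° ≈ 330.5°
Leg 5: φ1=1.0503060, φ2=0.6930458, Δφ=-0.3572602, Δλ=-2.2671740 rad; a=sin²(Δφ/2)+cosφ1·cosφ2·sin²(Δλ/2)=0.3455615818; c=2·atan2(√a, √(1-a))=1.256784429; dist=6371·c=8006.974 ≈ 8007.0 km; running total=44581.0 km
Leg 5 bearing: y=sinΔλ·cosφ2=-0.59018727, x=cosφ1·sinφ2-sinφ1·cosφ2·cosΔλ=0.74583784; θ=atan2(y, x)=-38.3548° <0 so +360° → 321.6452° ≈ 321.6°
Leg 6: φ1=0.6930458, φ2=-0.5578282, Δφ=-1.2508740, Δλ=3.8538406 rad; a=sin²(Δφ/2)+cosφ1·cosφ2·sin²(Δλ/2)=0.9161007251; c=2·atan2(√a, √(1-a))=2.553862606; dist=6371·c=16270.659 ≈ 16270.7 km; running total=60851.7 km
Leg 6 bearing: y=sinΔλ·cosφ2=-0.55446509, x=cosφ1·sinφ2-sinφ1·cosφ2·cosΔλ=0.00303489; θ=atan2(y, x)=-89.6864° <0 so +360° → 270.3136° ≈ 270.3°

Leg 1: dist=9053.7 km, bearing=288.3°
Leg 2: dist=12055.4 km, bearing=323.0°
Leg 3: dist=5295.5 km, bearing=207.5°
Leg 4: dist=10169.4 km, bearing=330.5°
Leg 5: dist=8007.0 km, bearing=321.6°
Leg 6: dist=16270.7 km, bearing=270.3°
Total: 60851.7 km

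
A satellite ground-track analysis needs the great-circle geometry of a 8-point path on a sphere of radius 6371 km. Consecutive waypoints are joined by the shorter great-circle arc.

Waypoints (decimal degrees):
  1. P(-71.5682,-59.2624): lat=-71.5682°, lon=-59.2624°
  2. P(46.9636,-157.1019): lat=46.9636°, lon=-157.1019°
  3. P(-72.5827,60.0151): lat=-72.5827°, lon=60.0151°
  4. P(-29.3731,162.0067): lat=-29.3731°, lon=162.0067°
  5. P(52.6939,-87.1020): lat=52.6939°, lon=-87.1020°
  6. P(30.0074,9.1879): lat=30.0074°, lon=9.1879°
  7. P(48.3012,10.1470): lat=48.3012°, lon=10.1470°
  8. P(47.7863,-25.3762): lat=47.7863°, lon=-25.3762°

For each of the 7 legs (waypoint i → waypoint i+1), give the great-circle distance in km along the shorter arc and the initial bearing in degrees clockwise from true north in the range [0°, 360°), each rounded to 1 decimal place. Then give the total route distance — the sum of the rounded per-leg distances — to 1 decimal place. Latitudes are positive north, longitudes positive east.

Leg 1: dist=15154.8 km, bearing=281.9°
Leg 2: dist=16607.0 km, bearing=200.8°
Leg 3: dist=7289.5 km, bearing=110.6°
Leg 4: dist=13937.6 km, bearing=44.0°
Leg 5: dist=7795.4 km, bearing=66.3°
Leg 6: dist=2035.8 km, bearing=2.0°
Leg 7: dist=2617.7 km, bearing=282.2°
Total: 65437.8 km

Leg 1: φ1=-1.2491007, φ2=0.8196694, Δφ=2.0687702, Δλ=-1.7076214 rad; a=sin²(Δφ/2)+cosφ1·cosφ2·sin²(Δλ/2)=0.8614281952; c=2·atan2(√a, √(1-a))=2.378723474; dist=6371·c=15154.847 ≈ 15154.8 km; running total=15154.8 km
Leg 1 bearing: y=sinΔλ·cosφ2=-0.67608458, x=cosφ1·sinφ2-sinφ1·cosφ2·cosΔλ=0.14278752; θ=atan2(y, x)=-78.0745° <0 so +360° → 281.9255° ≈ 281.9°
Leg 2: φ1=0.8196694, φ2=-1.2668071, Δφ=-2.0864765, Δλ=3.7894065 rad; a=sin²(Δφ/2)+cosφ1·cosφ2·sin²(Δλ/2)=0.9301510701; c=2·atan2(√a, √(1-a))=2.606658385; dist=6371·c=16607.021 ≈ 16607.0 km; running total=31761.8 km
Leg 2 bearing: y=sinΔλ·cosφ2=-0.18062841, x=cosφ1·sinφ2-sinφ1·cosφ2·cosΔλ=-0.47671124; θ=atan2(y, x)=-159.2480° <0 so +360° → 200.7520° ≈ 200.8°
Leg 3: φ1=-1.2668071, φ2=-0.5126573, Δφ=0.7541498, Δλ=1.7800892 rad; a=sin²(Δφ/2)+cosφ1·cosφ2·sin²(Δλ/2)=0.2930952730; c=2·atan2(√a, √(1-a))=1.144161683; dist=6371·c=7289.454 ≈ 7289.5 km; running total=39051.3 km
Leg 3 bearing: y=sinΔλ·cosφ2=0.85242760, x=cosφ1·sinφ2-sinφ1·cosφ2·cosΔλ=-0.31957616; θ=atan2(y, x)=110.5511° ≈ 110.6°
Leg 4: φ1=-0.5126573, φ2=0.9196821, Δφ=1.4323394, Δλ=-4.3477670 rad; a=sin²(Δφ/2)+cosφ1·cosφ2·sin²(Δλ/2)=0.7892416357; c=2·atan2(√a, √(1-a))=2.187664356; dist=6371·c=13937.610 ≈ 13937.6 km; running total=52988.9 km
Leg 4 bearing: y=sinΔλ·cosφ2=0.56622901, x=cosφ1·sinφ2-sinφ1·cosφ2·cosΔλ=0.58714718; θ=atan2(y, x)=43.9610° ≈ 44.0°
Leg 5: φ1=0.9196821, φ2=0.5237279, Δφ=-0.3959541, Δλ=1.6805758 rad; a=sin²(Δφ/2)+cosφ1·cosφ2·sin²(Δλ/2)=0.3298535321; c=2·atan2(√a, √(1-a))=1.223567919; dist=6371·c=7795.351 ≈ 7795.4 km; running total=60784.3 km
Leg 5 bearing: y=sinΔλ·cosφ2=0.86074798, x=cosφ1·sinφ2-sinφ1·cosφ2·cosΔλ=0.37856787; θ=atan2(y, x)=66.2595° ≈ 66.3°
Leg 6: φ1=0.5237279, φ2=0.8430150, Δφ=0.3192870, Δλ=0.0167395 rad; a=sin²(Δφ/2)+cosφ1·cosφ2·sin²(Δλ/2)=0.0253106280; c=2·atan2(√a, √(1-a))=0.319544057; dist=6371·c=2035.815 ≈ 2035.8 km; running total=62820.1 km
Leg 6 bearing: y=sinΔλ·cosφ2=0.01113481, x=cosφ1·sinφ2-sinφ1·cosφ2·cosΔλ=0.31393633; θ=atan2(y, x)=2.0313° ≈ 2.0°
Leg 7: φ1=0.8430150, φ2=0.8340283, Δφ=-0.0089867, Δλ=-0.6199968 rad; a=sin²(Δφ/2)+cosφ1·cosφ2·sin²(Δλ/2)=0.0416138673; c=2·atan2(√a, √(1-a))=0.410873556; dist=6371·c=2617.675 ≈ 2617.7 km; running total=65437.8 km
Leg 7 bearing: y=sinΔλ·cosφ2=-0.39039444, x=cosφ1·sinφ2-sinφ1·cosφ2·cosΔλ=0.08438480; θ=atan2(y, x)=-77.8030° <0 so +360° → 282.1970° ≈ 282.2°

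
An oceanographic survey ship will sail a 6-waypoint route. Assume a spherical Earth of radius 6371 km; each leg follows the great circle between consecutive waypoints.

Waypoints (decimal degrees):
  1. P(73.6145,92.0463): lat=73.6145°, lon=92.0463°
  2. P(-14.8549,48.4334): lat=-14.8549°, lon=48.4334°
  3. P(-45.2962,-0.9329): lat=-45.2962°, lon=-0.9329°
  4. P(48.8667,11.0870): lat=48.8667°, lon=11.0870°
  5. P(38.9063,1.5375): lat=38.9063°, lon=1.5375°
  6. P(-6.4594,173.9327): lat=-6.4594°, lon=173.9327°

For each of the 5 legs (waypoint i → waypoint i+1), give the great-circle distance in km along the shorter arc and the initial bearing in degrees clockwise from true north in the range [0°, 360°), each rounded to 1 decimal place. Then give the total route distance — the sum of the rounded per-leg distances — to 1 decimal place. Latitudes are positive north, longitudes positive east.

Leg 1: dist=10316.9 km, bearing=221.9°
Leg 2: dist=5706.3 km, bearing=223.1°
Leg 3: dist=10535.3 km, bearing=7.9°
Leg 4: dist=1343.9 km, bearing=218.1°
Leg 5: dist=16327.2 km, bearing=13.9°
Total: 44229.6 km

Leg 1: φ1=1.2848154, φ2=-0.2592669, Δφ=-1.5440823, Δλ=-0.7611887 rad; a=sin²(Δφ/2)+cosφ1·cosφ2·sin²(Δλ/2)=0.5242708419; c=2·atan2(√a, √(1-a))=1.619357094; dist=6371·c=10316.924 ≈ 10316.9 km; running total=10316.9 km
Leg 1 bearing: y=sinΔλ·cosφ2=-0.66672878, x=cosφ1·sinφ2-sinφ1·cosφ2·cosΔλ=-0.74371798; θ=atan2(y, x)=-138.1244° <0 so +360° → 221.8756° ≈ 221.9°
Leg 2: φ1=-0.2592669, φ2=-0.7905678, Δφ=-0.5313009, Δλ=-0.8616045 rad; a=sin²(Δφ/2)+cosφ1·cosφ2·sin²(Δλ/2)=0.1874986835; c=2·atan2(√a, √(1-a))=0.895661421; dist=6371·c=5706.259 ≈ 5706.3 km; running total=16023.2 km
Leg 2 bearing: y=sinΔλ·cosφ2=-0.53383386, x=cosφ1·sinφ2-sinφ1·cosφ2·cosΔλ=-0.56955519; θ=atan2(y, x)=-136.8543° <0 so +360° → 223.1457° ≈ 223.1°
Leg 3: φ1=-0.7905678, φ2=0.8528848, Δφ=1.6434526, Δλ=0.2097868 rad; a=sin²(Δφ/2)+cosφ1·cosφ2·sin²(Δλ/2)=0.5413688389; c=2·atan2(√a, √(1-a))=1.653628694; dist=6371·c=10535.268 ≈ 10535.3 km; running total=26558.5 km
Leg 3 bearing: y=sinΔλ·cosφ2=0.13699051, x=cosφ1·sinφ2-sinφ1·cosφ2·cosΔλ=0.98711098; θ=atan2(y, x)=7.9010° ≈ 7.9°
Leg 4: φ1=0.8528848, φ2=0.6790430, Δφ=-0.1738418, Δλ=-0.1666702 rad; a=sin²(Δφ/2)+cosφ1·cosφ2·sin²(Δλ/2)=0.0110829755; c=2·atan2(√a, √(1-a))=0.210942299; dist=6371·c=1343.913 ≈ 1343.9 km; running total=27902.4 km
Leg 4 bearing: y=sinΔλ·cosφ2=-0.12909880, x=cosφ1·sinφ2-sinφ1·cosφ2·cosΔλ=-0.16484560; θ=atan2(y, x)=-141.9337° <0 so +360° → 218.0663° ≈ 218.1°
Leg 5: φ1=0.6790430, φ2=-0.1127378, Δφ=-0.7917808, Δλ=3.0088639 rad; a=sin²(Δφ/2)+cosφ1·cosφ2·sin²(Δλ/2)=0.9185440113; c=2·atan2(√a, √(1-a))=2.562734791; dist=6371·c=16327.183 ≈ 16327.2 km; running total=44229.6 km
Leg 5 bearing: y=sinΔλ·cosφ2=0.13149932, x=cosφ1·sinφ2-sinφ1·cosφ2·cosΔλ=0.53102879; θ=atan2(y, x)=13.9084° ≈ 13.9°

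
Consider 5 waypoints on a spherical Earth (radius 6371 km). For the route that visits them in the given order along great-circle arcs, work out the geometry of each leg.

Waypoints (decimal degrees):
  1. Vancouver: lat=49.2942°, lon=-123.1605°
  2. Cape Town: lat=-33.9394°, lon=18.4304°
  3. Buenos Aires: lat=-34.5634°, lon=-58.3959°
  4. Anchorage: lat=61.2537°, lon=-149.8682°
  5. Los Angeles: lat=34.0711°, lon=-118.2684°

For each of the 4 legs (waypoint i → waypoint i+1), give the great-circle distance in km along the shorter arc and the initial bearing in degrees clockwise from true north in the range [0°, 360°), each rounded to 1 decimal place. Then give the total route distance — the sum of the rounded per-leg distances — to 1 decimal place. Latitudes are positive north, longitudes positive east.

Leg 1: φ1=0.8603461, φ2=-0.5923543, Δφ=-1.4527004, Δλ=2.4712274 rad; a=sin²(Δφ/2)+cosφ1·cosφ2·sin²(Δλ/2)=0.9236078611; c=2·atan2(√a, √(1-a))=2.581518505; dist=6371·c=16446.854 ≈ 16446.9 km; running total=16446.9 km
Leg 1 bearing: y=sinΔλ·cosφ2=0.51542519, x=cosφ1·sinφ2-sinφ1·cosφ2·cosΔλ=0.12869496; θ=atan2(y, x)=75.9806° ≈ 76.0°
Leg 2: φ1=-0.5923543, φ2=-0.6032451, Δφ=-0.0108909, Δλ=-1.3408719 rad; a=sin²(Δφ/2)+cosφ1·cosφ2·sin²(Δλ/2)=0.2637769776; c=2·atan2(√a, √(1-a))=1.078732298; dist=6371·c=6872.603 ≈ 6872.6 km; running total=23319.5 km
Leg 2 bearing: y=sinΔλ·cosφ2=-0.80182742, x=cosφ1·sinφ2-sinφ1·cosφ2·cosΔλ=-0.36587911; θ=atan2(y, x)=-114.5275° <0 so +360° → 245.4725° ≈ 245.5°
Leg 3: φ1=-0.6032451, φ2=1.0690787, Δφ=1.6723239, Δλ=-1.5964928 rad; a=sin²(Δφ/2)+cosφ1·cosφ2·sin²(Δλ/2)=0.7537881139; c=2·atan2(√a, √(1-a))=2.103165695; dist=6371·c=13399.269 ≈ 13399.3 km; running total=36718.8 km
Leg 3 bearing: y=sinΔλ·cosφ2=-0.48077338, x=cosφ1·sinφ2-sinφ1·cosφ2·cosΔλ=0.71499883; θ=atan2(y, x)=-33.9173° <0 so +360° → 326.0827° ≈ 326.1°
Leg 4: φ1=1.0690787, φ2=0.5946529, Δφ=-0.4744259, Δλ=0.5515206 rad; a=sin²(Δφ/2)+cosφ1·cosφ2·sin²(Δλ/2)=0.0847563360; c=2·atan2(√a, √(1-a))=0.590814356; dist=6371·c=3764.078 ≈ 3764.1 km; running total=40482.9 km
Leg 4 bearing: y=sinΔλ·cosφ2=0.43403760, x=cosφ1·sinφ2-sinφ1·cosφ2·cosΔλ=-0.34914489; θ=atan2(y, x)=128.8136° ≈ 128.8°

Leg 1: dist=16446.9 km, bearing=76.0°
Leg 2: dist=6872.6 km, bearing=245.5°
Leg 3: dist=13399.3 km, bearing=326.1°
Leg 4: dist=3764.1 km, bearing=128.8°
Total: 40482.9 km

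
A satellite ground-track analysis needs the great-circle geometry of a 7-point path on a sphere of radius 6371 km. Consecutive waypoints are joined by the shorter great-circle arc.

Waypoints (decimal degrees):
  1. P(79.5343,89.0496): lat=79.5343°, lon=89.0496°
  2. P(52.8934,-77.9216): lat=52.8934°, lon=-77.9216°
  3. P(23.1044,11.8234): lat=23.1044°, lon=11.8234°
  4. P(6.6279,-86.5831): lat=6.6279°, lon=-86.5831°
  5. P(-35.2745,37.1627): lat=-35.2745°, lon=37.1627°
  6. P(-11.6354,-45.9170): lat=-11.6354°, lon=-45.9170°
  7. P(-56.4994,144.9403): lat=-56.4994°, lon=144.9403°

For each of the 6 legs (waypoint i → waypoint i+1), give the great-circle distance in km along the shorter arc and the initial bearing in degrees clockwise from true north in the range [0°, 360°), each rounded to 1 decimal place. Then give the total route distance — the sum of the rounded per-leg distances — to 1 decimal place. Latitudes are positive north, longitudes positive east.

Leg 1: φ1=1.3881354, φ2=0.9231640, Δφ=-0.4649714, Δλ=-2.9141972 rad; a=sin²(Δφ/2)+cosφ1·cosφ2·sin²(Δλ/2)=0.1612597771; c=2·atan2(√a, √(1-a))=0.826464564; dist=6371·c=5265.406 ≈ 5265.4 km; running total=5265.4 km
Leg 1 bearing: y=sinΔλ·cosφ2=-0.13600840, x=cosφ1·sinφ2-sinφ1·cosφ2·cosΔλ=0.72285680; θ=atan2(y, x)=-10.6558° <0 so +360° → 349.3442° ≈ 349.3°
Leg 2: φ1=0.9231640, φ2=0.4032479, Δφ=-0.5199161, Δλ=1.5663457 rad; a=sin²(Δφ/2)+cosφ1·cosφ2·sin²(Δλ/2)=0.3422897414; c=2·atan2(√a, √(1-a))=1.249896567; dist=6371·c=7963.091 ≈ 7963.1 km; running total=13228.5 km
Leg 2 bearing: y=sinΔλ·cosφ2=0.91978226, x=cosφ1·sinφ2-sinφ1·cosφ2·cosΔλ=0.23347484; θ=atan2(y, x)=75.7570° ≈ 75.8°
Leg 3: φ1=0.4032479, φ2=0.1156787, Δφ=-0.2875692, Δλ=-1.7175174 rad; a=sin²(Δφ/2)+cosφ1·cosφ2·sin²(Δλ/2)=0.5441391979; c=2·atan2(√a, √(1-a))=1.659189787; dist=6371·c=10570.698 ≈ 10570.7 km; running total=23799.2 km
Leg 3 bearing: y=sinΔλ·cosφ2=-0.98264424, x=cosφ1·sinφ2-sinφ1·cosφ2·cosΔλ=0.16314785; θ=atan2(y, x)=-80.5732° <0 so +360° → 279.4268° ≈ 279.4°
Leg 4: φ1=0.1156787, φ2=-0.6156562, Δφ=-0.7313348, Δλ=2.1597716 rad; a=sin²(Δφ/2)+cosφ1·cosφ2·sin²(Δλ/2)=0.7585693670; c=2·atan2(√a, √(1-a))=2.114300903; dist=6371·c=13470.211 ≈ 13470.2 km; running total=37269.4 km
Leg 4 bearing: y=sinΔλ·cosφ2=0.67884062, x=cosφ1·sinφ2-sinφ1·cosφ2·cosΔλ=-0.52128969; θ=atan2(y, x)=127.5211° ≈ 127.5°
Leg 5: φ1=-0.6156562, φ2=-0.2030760, Δφ=0.4125801, Δλ=-1.4500143 rad; a=sin²(Δφ/2)+cosφ1·cosφ2·sin²(Δλ/2)=0.3935921321; c=2·atan2(√a, √(1-a))=1.356340517; dist=6371·c=8641.245 ≈ 8641.2 km; running total=45910.6 km
Leg 5 bearing: y=sinΔλ·cosφ2=-0.97231525, x=cosφ1·sinφ2-sinφ1·cosφ2·cosΔλ=-0.09650140; θ=atan2(y, x)=-95.6680° <0 so +360° → 264.3320° ≈ 264.3°
Leg 6: φ1=-0.2030760, φ2=-0.9861006, Δφ=-0.7830245, Δλ=3.3310883 rad; a=sin²(Δφ/2)+cosφ1·cosφ2·sin²(Δλ/2)=0.6813735100; c=2·atan2(√a, √(1-a))=1.942010337; dist=6371·c=12372.548 ≈ 12372.5 km; running total=58283.1 km
Leg 6 bearing: y=sinΔλ·cosφ2=-0.10396647, x=cosφ1·sinφ2-sinφ1·cosφ2·cosΔλ=-0.92606996; θ=atan2(y, x)=-173.5944° <0 so +360° → 186.4056° ≈ 186.4°

Leg 1: dist=5265.4 km, bearing=349.3°
Leg 2: dist=7963.1 km, bearing=75.8°
Leg 3: dist=10570.7 km, bearing=279.4°
Leg 4: dist=13470.2 km, bearing=127.5°
Leg 5: dist=8641.2 km, bearing=264.3°
Leg 6: dist=12372.5 km, bearing=186.4°
Total: 58283.1 km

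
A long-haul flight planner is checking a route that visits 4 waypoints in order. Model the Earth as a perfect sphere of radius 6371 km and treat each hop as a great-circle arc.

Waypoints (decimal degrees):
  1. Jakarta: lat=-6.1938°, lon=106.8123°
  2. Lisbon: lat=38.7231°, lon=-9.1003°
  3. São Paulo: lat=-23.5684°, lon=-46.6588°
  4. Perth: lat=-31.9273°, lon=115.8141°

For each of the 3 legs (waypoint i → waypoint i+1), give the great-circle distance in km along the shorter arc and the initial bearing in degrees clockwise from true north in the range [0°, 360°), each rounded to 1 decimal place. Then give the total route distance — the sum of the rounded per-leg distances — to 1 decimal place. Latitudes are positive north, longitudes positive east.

Leg 1: dist=12674.2 km, bearing=309.8°
Leg 2: dist=7954.1 km, bearing=216.1°
Leg 3: dist=13569.0 km, bearing=162.5°
Total: 34197.3 km

Leg 1: φ1=-0.1081022, φ2=0.6758456, Δφ=0.7839478, Δλ=-2.0230565 rad; a=sin²(Δφ/2)+cosφ1·cosφ2·sin²(Δλ/2)=0.7032199501; c=2·atan2(√a, √(1-a))=1.989350545; dist=6371·c=12674.152 ≈ 12674.2 km; running total=12674.2 km
Leg 1 bearing: y=sinΔλ·cosφ2=-0.70174047, x=cosφ1·sinφ2-sinφ1·cosφ2·cosΔλ=0.58512129; θ=atan2(y, x)=-50.1782° <0 so +360° → 309.8218° ≈ 309.8°
Leg 2: φ1=0.6758456, φ2=-0.4113462, Δφ=-1.0871918, Δλ=-0.6555195 rad; a=sin²(Δφ/2)+cosφ1·cosφ2·sin²(Δλ/2)=0.3416220410; c=2·atan2(√a, √(1-a))=1.248489000; dist=6371·c=7954.123 ≈ 7954.1 km; running total=20628.3 km
Leg 2 bearing: y=sinΔλ·cosφ2=-0.55872278, x=cosφ1·sinφ2-sinφ1·cosφ2·cosΔλ=-0.76648192; θ=atan2(y, x)=-143.9100° <0 so +360° → 216.0900° ≈ 216.1°
Leg 3: φ1=-0.4113462, φ2=-0.5572365, Δφ=-0.1458903, Δλ=2.8356871 rad; a=sin²(Δφ/2)+cosφ1·cosφ2·sin²(Δλ/2)=0.7651763674; c=2·atan2(√a, √(1-a))=2.129812908; dist=6371·c=13569.038 ≈ 13569.0 km; running total=34197.3 km
Leg 3 bearing: y=sinΔλ·cosφ2=0.25559779, x=cosφ1·sinφ2-sinφ1·cosφ2·cosΔλ=-0.80832898; θ=atan2(y, x)=162.4528° ≈ 162.5°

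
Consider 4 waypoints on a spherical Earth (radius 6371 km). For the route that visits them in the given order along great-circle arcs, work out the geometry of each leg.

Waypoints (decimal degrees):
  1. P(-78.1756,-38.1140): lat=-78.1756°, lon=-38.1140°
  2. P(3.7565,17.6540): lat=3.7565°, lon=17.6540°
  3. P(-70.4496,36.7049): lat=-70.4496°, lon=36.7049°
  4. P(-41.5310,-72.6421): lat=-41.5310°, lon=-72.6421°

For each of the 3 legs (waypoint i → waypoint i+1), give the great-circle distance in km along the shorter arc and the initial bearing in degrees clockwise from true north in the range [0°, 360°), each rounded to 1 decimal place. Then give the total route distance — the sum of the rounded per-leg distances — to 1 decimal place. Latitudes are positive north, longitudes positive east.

Leg 1: dist=9683.1 km, bearing=55.7°
Leg 2: dist=8372.1 km, bearing=173.5°
Leg 3: dist=6359.6 km, bearing=237.2°
Total: 24414.8 km

Leg 1: φ1=-1.3644216, φ2=0.0655633, Δφ=1.4299849, Δλ=0.9733352 rad; a=sin²(Δφ/2)+cosφ1·cosφ2·sin²(Δλ/2)=0.4745504923; c=2·atan2(√a, √(1-a))=1.519875308; dist=6371·c=9683.126 ≈ 9683.1 km; running total=9683.1 km
Leg 1 bearing: y=sinΔλ·cosφ2=0.82499021, x=cosφ1·sinφ2-sinφ1·cosφ2·cosΔλ=0.56285029; θ=atan2(y, x)=55.6962° ≈ 55.7°
Leg 2: φ1=0.0655633, φ2=-1.2295775, Δφ=-1.2951408, Δλ=0.3325009 rad; a=sin²(Δφ/2)+cosφ1·cosφ2·sin²(Δλ/2)=0.3730555852; c=2·atan2(√a, √(1-a))=1.314097610; dist=6371·c=8372.116 ≈ 8372.1 km; running total=18055.2 km
Leg 2 bearing: y=sinΔλ·cosφ2=0.10922784, x=cosφ1·sinφ2-sinφ1·cosφ2·cosΔλ=-0.96104617; θ=atan2(y, x)=173.5159° ≈ 173.5°
Leg 3: φ1=-1.2295775, φ2=-0.7248527, Δφ=0.5047248, Δλ=-1.9084652 rad; a=sin²(Δφ/2)+cosφ1·cosφ2·sin²(Δλ/2)=0.2290950654; c=2·atan2(√a, √(1-a))=0.998207387; dist=6371·c=6359.579 ≈ 6359.6 km; running total=24414.8 km
Leg 3 bearing: y=sinΔλ·cosφ2=-0.70632346, x=cosφ1·sinφ2-sinφ1·cosφ2·cosΔλ=-0.45557573; θ=atan2(y, x)=-122.8218° <0 so +360° → 237.1782° ≈ 237.2°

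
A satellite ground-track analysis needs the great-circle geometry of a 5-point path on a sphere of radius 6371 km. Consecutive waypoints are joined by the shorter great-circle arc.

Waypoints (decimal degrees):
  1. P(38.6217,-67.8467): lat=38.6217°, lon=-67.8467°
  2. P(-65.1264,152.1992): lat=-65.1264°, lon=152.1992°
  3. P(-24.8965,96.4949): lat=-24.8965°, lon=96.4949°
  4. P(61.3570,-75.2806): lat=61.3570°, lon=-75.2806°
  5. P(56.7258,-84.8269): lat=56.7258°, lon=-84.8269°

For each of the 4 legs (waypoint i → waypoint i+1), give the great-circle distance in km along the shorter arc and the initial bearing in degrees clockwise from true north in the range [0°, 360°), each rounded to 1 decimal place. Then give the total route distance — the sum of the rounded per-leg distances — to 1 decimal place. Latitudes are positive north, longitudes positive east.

Leg 1: dist=16108.8 km, bearing=208.1°
Leg 2: dist=5932.4 km, bearing=290.9°
Leg 3: dist=15913.2 km, bearing=353.4°
Leg 4: dist=749.2 km, bearing=230.9°
Total: 38703.6 km

Leg 1: φ1=0.6740758, φ2=-1.1366701, Δφ=-1.8107459, Δλ=3.8405255 rad; a=sin²(Δφ/2)+cosφ1·cosφ2·sin²(Δλ/2)=0.9089227516; c=2·atan2(√a, √(1-a))=2.528453222; dist=6371·c=16108.775 ≈ 16108.8 km; running total=16108.8 km
Leg 1 bearing: y=sinΔλ·cosφ2=-0.27062597, x=cosφ1·sinφ2-sinφ1·cosφ2·cosΔλ=-0.50782902; θ=atan2(y, x)=-151.9465° <0 so +360° → 208.0535° ≈ 208.1°
Leg 2: φ1=-1.1366701, φ2=-0.4345259, Δφ=0.7021442, Δλ=-0.9722234 rad; a=sin²(Δφ/2)+cosφ1·cosφ2·sin²(Δλ/2)=0.2015461711; c=2·atan2(√a, √(1-a))=0.931155068; dist=6371·c=5932.389 ≈ 5932.4 km; running total=22041.2 km
Leg 2 bearing: y=sinΔλ·cosφ2=-0.74936712, x=cosφ1·sinφ2-sinφ1·cosφ2·cosΔλ=0.28661851; θ=atan2(y, x)=-69.0691° <0 so +360° → 290.9309° ≈ 290.9°
Leg 3: φ1=-0.4345259, φ2=1.0708817, Δφ=1.5054076, Δλ=-2.9980480 rad; a=sin²(Δφ/2)+cosφ1·cosφ2·sin²(Δλ/2)=0.8998974227; c=2·atan2(√a, √(1-a))=2.497749698; dist=6371·c=15913.163 ≈ 15913.2 km; running total=37954.4 km
Leg 3 bearing: y=sinΔλ·cosφ2=-0.06857214, x=cosφ1·sinφ2-sinφ1·cosφ2·cosΔλ=0.59634392; θ=atan2(y, x)=-6.5595° <0 so +360° → 353.4405° ≈ 353.4°
Leg 4: φ1=1.0708817, φ2=0.9900520, Δφ=-0.0808297, Δλ=-0.1666144 rad; a=sin²(Δφ/2)+cosφ1·cosφ2·sin²(Δλ/2)=0.0034534533; c=2·atan2(√a, √(1-a))=0.117599933; dist=6371·c=749.229 ≈ 749.2 km; running total=38703.6 km
Leg 4 bearing: y=sinΔλ·cosφ2=-0.09099002, x=cosφ1·sinφ2-sinφ1·cosφ2·cosΔλ=-0.07407378; θ=atan2(y, x)=-129.1486° <0 so +360° → 230.8514° ≈ 230.9°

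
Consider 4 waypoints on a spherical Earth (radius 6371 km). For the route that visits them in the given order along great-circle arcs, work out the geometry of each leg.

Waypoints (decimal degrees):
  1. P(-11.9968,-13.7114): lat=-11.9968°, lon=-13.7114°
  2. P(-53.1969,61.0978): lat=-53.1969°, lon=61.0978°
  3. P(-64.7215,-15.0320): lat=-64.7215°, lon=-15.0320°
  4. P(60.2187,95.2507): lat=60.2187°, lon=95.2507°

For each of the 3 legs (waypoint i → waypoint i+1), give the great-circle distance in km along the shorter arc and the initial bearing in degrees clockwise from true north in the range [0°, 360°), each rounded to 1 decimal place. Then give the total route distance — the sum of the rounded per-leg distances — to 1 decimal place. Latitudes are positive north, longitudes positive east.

Leg 1: φ1=-0.2093837, φ2=-0.9284611, Δφ=-0.7190774, Δλ=1.3056669 rad; a=sin²(Δφ/2)+cosφ1·cosφ2·sin²(Δλ/2)=0.3400107568; c=2·atan2(√a, √(1-a))=1.245089547; dist=6371·c=7932.466 ≈ 7932.5 km; running total=7932.5 km
Leg 1 bearing: y=sinΔλ·cosφ2=0.57813467, x=cosφ1·sinφ2-sinφ1·cosφ2·cosΔλ=-0.75058249; θ=atan2(y, x)=142.3948° ≈ 142.4°
Leg 2: φ1=-0.9284611, φ2=-1.1296033, Δφ=-0.2011422, Δλ=-1.3287157 rad; a=sin²(Δφ/2)+cosφ1·cosφ2·sin²(Δλ/2)=0.1073247337; c=2·atan2(√a, √(1-a))=0.667534161; dist=6371·c=4252.860 ≈ 4252.9 km; running total=12185.4 km
Leg 2 bearing: y=sinΔλ·cosφ2=-0.41456727, x=cosφ1·sinφ2-sinφ1·cosφ2·cosΔλ=-0.45973745; θ=atan2(y, x)=-137.9575° <0 so +360° → 222.0425° ≈ 222.0°
Leg 3: φ1=-1.1296033, φ2=1.0510146, Δφ=2.1806179, Δλ=1.9247962 rad; a=sin²(Δφ/2)+cosφ1·cosφ2·sin²(Δλ/2)=0.9291704942; c=2·atan2(√a, √(1-a))=2.602823762; dist=6371·c=16582.590 ≈ 16582.6 km; running total=28768.0 km
Leg 3 bearing: y=sinΔλ·cosφ2=0.46589274, x=cosφ1·sinφ2-sinφ1·cosφ2·cosΔλ=0.21492954; θ=atan2(y, x)=65.2348° ≈ 65.2°

Leg 1: dist=7932.5 km, bearing=142.4°
Leg 2: dist=4252.9 km, bearing=222.0°
Leg 3: dist=16582.6 km, bearing=65.2°
Total: 28768.0 km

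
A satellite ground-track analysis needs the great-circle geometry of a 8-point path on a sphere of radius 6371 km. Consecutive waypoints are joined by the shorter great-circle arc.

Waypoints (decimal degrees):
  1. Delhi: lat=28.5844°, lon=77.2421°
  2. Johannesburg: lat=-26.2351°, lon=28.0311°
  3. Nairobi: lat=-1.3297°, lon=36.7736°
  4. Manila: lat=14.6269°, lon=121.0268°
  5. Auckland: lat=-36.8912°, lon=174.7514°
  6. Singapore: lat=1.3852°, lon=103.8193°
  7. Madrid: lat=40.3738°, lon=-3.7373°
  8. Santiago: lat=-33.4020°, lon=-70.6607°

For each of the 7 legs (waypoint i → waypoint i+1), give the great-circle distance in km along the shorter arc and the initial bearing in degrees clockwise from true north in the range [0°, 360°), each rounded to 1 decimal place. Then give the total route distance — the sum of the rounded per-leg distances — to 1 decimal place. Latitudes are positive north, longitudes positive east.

Leg 1: φ1=0.4988919, φ2=-0.4578889, Δφ=-0.9567808, Δλ=-0.8588940 rad; a=sin²(Δφ/2)+cosφ1·cosφ2·sin²(Δλ/2)=0.3484729678; c=2·atan2(√a, √(1-a))=1.262900525; dist=6371·c=8045.939 ≈ 8045.9 km; running total=8045.9 km
Leg 1 bearing: y=sinΔλ·cosφ2=-0.67912779, x=cosφ1·sinφ2-sinφ1·cosφ2·cosΔλ=-0.66853847; θ=atan2(y, x)=-134.5498° <0 so +360° → 225.4502° ≈ 225.5°
Leg 2: φ1=-0.4578889, φ2=-0.0232076, Δφ=0.4346812, Δλ=0.1525854 rad; a=sin²(Δφ/2)+cosφ1·cosφ2·sin²(Δλ/2)=0.0517072966; c=2·atan2(√a, √(1-a))=0.458798156; dist=6371·c=2923.003 ≈ 2923.0 km; running total=10968.9 km
Leg 2 bearing: y=sinΔλ·cosφ2=0.15195308, x=cosφ1·sinφ2-sinφ1·cosφ2·cosΔλ=0.41598662; θ=atan2(y, x)=20.0664° ≈ 20.1°
Leg 3: φ1=-0.0232076, φ2=0.2552876, Δφ=0.2784952, Δλ=1.4704957 rad; a=sin²(Δφ/2)+cosφ1·cosφ2·sin²(Δλ/2)=0.4544993867; c=2·atan2(√a, √(1-a))=1.479669030; dist=6371·c=9426.971 ≈ 9427.0 km; running total=20395.9 km
Leg 3 bearing: y=sinΔλ·cosφ2=0.96272772, x=cosφ1·sinφ2-sinφ1·cosφ2·cosΔλ=0.25470399; θ=atan2(y, x)=75.1811° ≈ 75.2°
Leg 4: φ1=0.2552876, φ2=-0.6438729, Δφ=-0.8991605, Δλ=0.9376712 rad; a=sin²(Δφ/2)+cosφ1·cosφ2·sin²(Δλ/2)=0.3468618826; c=2·atan2(√a, √(1-a))=1.259517523; dist=6371·c=8024.386 ≈ 8024.4 km; running total=28420.3 km
Leg 4 bearing: y=sinΔλ·cosφ2=0.64476603, x=cosφ1·sinφ2-sinφ1·cosφ2·cosΔλ=-0.70033680; θ=atan2(y, x)=137.3657° ≈ 137.4°
Leg 5: φ1=-0.6438729, φ2=0.0241763, Δφ=0.6680492, Δλ=-1.2379987 rad; a=sin²(Δφ/2)+cosφ1·cosφ2·sin²(Δλ/2)=0.3766550270; c=2·atan2(√a, √(1-a))=1.321533180; dist=6371·c=8419.488 ≈ 8419.5 km; running total=36839.8 km
Leg 5 bearing: y=sinΔλ·cosφ2=-0.94485589, x=cosφ1·sinφ2-sinφ1·cosφ2·cosΔλ=0.21538667; θ=atan2(y, x)=-77.1585° <0 so +360° → 282.8415° ≈ 282.8°
Leg 6: φ1=0.0241763, φ2=0.7046557, Δφ=0.6804794, Δλ=-1.8772168 rad; a=sin²(Δφ/2)+cosφ1·cosφ2·sin²(Δλ/2)=0.6070396845; c=2·atan2(√a, √(1-a))=1.786545578; dist=6371·c=11382.082 ≈ 11382.1 km; running total=48221.9 km
Leg 6 bearing: y=sinΔλ·cosφ2=-0.72634791, x=cosφ1·sinφ2-sinφ1·cosφ2·cosΔλ=0.65313761; θ=atan2(y, x)=-48.0379° <0 so +360° → 311.9621° ≈ 312.0°
Leg 7: φ1=0.7046557, φ2=-0.5829749, Δφ=-1.2876306, Δλ=-1.1680337 rad; a=sin²(Δφ/2)+cosφ1·cosφ2·sin²(Δλ/2)=0.5536583371; c=2·atan2(√a, √(1-a))=1.678320068; dist=6371·c=10692.577 ≈ 10692.6 km; running total=58914.5 km
Leg 7 bearing: y=sinΔλ·cosφ2=-0.76802704, x=cosφ1·sinφ2-sinφ1·cosφ2·cosΔλ=-0.63136170; θ=atan2(y, x)=-129.4221° <0 so +360° → 230.5779° ≈ 230.6°

Leg 1: dist=8045.9 km, bearing=225.5°
Leg 2: dist=2923.0 km, bearing=20.1°
Leg 3: dist=9427.0 km, bearing=75.2°
Leg 4: dist=8024.4 km, bearing=137.4°
Leg 5: dist=8419.5 km, bearing=282.8°
Leg 6: dist=11382.1 km, bearing=312.0°
Leg 7: dist=10692.6 km, bearing=230.6°
Total: 58914.5 km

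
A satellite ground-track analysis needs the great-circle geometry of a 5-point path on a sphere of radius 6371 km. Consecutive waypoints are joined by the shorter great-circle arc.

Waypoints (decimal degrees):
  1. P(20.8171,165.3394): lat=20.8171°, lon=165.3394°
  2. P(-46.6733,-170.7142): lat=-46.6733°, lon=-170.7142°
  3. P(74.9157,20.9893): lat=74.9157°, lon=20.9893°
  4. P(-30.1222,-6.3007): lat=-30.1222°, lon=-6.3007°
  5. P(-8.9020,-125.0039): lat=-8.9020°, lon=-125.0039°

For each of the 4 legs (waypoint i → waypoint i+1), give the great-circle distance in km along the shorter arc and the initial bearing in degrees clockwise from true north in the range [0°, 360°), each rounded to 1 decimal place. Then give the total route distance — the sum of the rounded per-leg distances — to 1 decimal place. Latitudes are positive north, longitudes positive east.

Leg 1: φ1=0.3633269, φ2=-0.8146028, Δφ=-1.1779297, Δλ=-5.8652418 rad; a=sin²(Δφ/2)+cosφ1·cosφ2·sin²(Δλ/2)=0.3361834474; c=2·atan2(√a, √(1-a))=1.236999011; dist=6371·c=7880.921 ≈ 7880.9 km; running total=7880.9 km
Leg 1 bearing: y=sinΔλ·cosφ2=0.27849884, x=cosφ1·sinφ2-sinφ1·cosφ2·cosΔλ=-0.90282609; θ=atan2(y, x)=162.8563° ≈ 162.9°
Leg 2: φ1=-0.8146028, φ2=1.3075256, Δφ=2.1221284, Δλ=3.3458573 rad; a=sin²(Δφ/2)+cosφ1·cosφ2·sin²(Δλ/2)=0.9386206055; c=2·atan2(√a, √(1-a))=2.640881117; dist=6371·c=16825.054 ≈ 16825.1 km; running total=24706.0 km
Leg 2 bearing: y=sinΔλ·cosφ2=-0.05278892, x=cosφ1·sinφ2-sinφ1·cosφ2·cosΔλ=0.47713854; θ=atan2(y, x)=-6.3133° <0 so +360° → 353.6867° ≈ 353.7°
Leg 3: φ1=1.3075256, φ2=-0.5257316, Δφ=-1.8332572, Δλ=-0.4763004 rad; a=sin²(Δφ/2)+cosφ1·cosφ2·sin²(Δλ/2)=0.6422558849; c=2·atan2(√a, √(1-a))=1.859293439; dist=6371·c=11845.559 ≈ 11845.6 km; running total=36551.6 km
Leg 3 bearing: y=sinΔλ·cosφ2=-0.39657801, x=cosφ1·sinφ2-sinφ1·cosφ2·cosΔλ=-0.87279948; θ=atan2(y, x)=-155.5642° <0 so +360° → 204.4358° ≈ 204.4°
Leg 4: φ1=-0.5257316, φ2=-0.1553692, Δφ=0.3703624, Δλ=-2.0717617 rad; a=sin²(Δφ/2)+cosφ1·cosφ2·sin²(Δλ/2)=0.6663765442; c=2·atan2(√a, √(1-a))=1.910017860; dist=6371·c=12168.724 ≈ 12168.7 km; running total=48720.3 km
Leg 4 bearing: y=sinΔλ·cosφ2=-0.86655397, x=cosφ1·sinφ2-sinφ1·cosφ2·cosΔλ=-0.37196720; θ=atan2(y, x)=-113.2314° <0 so +360° → 246.7686° ≈ 246.8°

Leg 1: dist=7880.9 km, bearing=162.9°
Leg 2: dist=16825.1 km, bearing=353.7°
Leg 3: dist=11845.6 km, bearing=204.4°
Leg 4: dist=12168.7 km, bearing=246.8°
Total: 48720.3 km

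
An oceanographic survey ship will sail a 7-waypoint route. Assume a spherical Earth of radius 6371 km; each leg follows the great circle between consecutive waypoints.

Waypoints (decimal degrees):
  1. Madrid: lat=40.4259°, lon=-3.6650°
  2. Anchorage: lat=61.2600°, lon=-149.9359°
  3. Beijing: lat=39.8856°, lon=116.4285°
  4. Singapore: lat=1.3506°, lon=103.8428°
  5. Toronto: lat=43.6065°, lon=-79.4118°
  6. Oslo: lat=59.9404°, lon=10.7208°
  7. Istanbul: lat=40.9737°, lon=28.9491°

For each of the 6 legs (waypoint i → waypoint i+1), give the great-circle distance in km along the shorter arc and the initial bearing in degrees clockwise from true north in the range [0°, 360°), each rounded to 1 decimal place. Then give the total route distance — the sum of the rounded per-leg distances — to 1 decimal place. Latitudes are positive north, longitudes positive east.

Leg 1: φ1=0.7055651, φ2=1.0691887, Δφ=0.3636236, Δλ=-2.5529088 rad; a=sin²(Δφ/2)+cosφ1·cosφ2·sin²(Δλ/2)=0.3679200043; c=2·atan2(√a, √(1-a))=1.303463454; dist=6371·c=8304.366 ≈ 8304.4 km; running total=8304.4 km
Leg 1 bearing: y=sinΔλ·cosφ2=-0.26699217, x=cosφ1·sinφ2-sinφ1·cosφ2·cosΔλ=0.92678729; θ=atan2(y, x)=-16.0708° <0 so +360° → 343.9292° ≈ 343.9°
Leg 2: φ1=1.0691887, φ2=0.6961350, Δφ=-0.3730537, Δλ=4.6489358 rad; a=sin²(Δφ/2)+cosφ1·cosφ2·sin²(Δλ/2)=0.2305675157; c=2·atan2(√a, √(1-a))=1.001707190; dist=6371·c=6381.877 ≈ 6381.9 km; running total=14686.3 km
Leg 2 bearing: y=sinΔλ·cosφ2=-0.76578211, x=cosφ1·sinφ2-sinφ1·cosφ2·cosΔλ=0.35100185; θ=atan2(y, x)=-65.3753° <0 so +360° → 294.6247° ≈ 294.6°
Leg 3: φ1=0.6961350, φ2=0.0235724, Δφ=-0.6725626, Δλ=-0.2196619 rad; a=sin²(Δφ/2)+cosφ1·cosφ2·sin²(Δλ/2)=0.1181025444; c=2·atan2(√a, √(1-a))=0.701624091; dist=6371·c=4470.047 ≈ 4470.0 km; running total=19156.3 km
Leg 3 bearing: y=sinΔλ·cosφ2=-0.21783913, x=cosφ1·sinφ2-sinφ1·cosφ2·cosΔλ=-0.60758822; θ=atan2(y, x)=-160.2757° <0 so +360° → 199.7243° ≈ 199.7°
Leg 4: φ1=0.0235724, φ2=0.7610770, Δφ=0.7375046, Δλ=-3.1983961 rad; a=sin²(Δφ/2)+cosφ1·cosφ2·sin²(Δλ/2)=0.8532342359; c=2·atan2(√a, √(1-a))=2.355292191; dist=6371·c=15005.567 ≈ 15005.6 km; running total=34161.9 km
Leg 4 bearing: y=sinΔλ·cosφ2=0.04110893, x=cosφ1·sinφ2-sinφ1·cosφ2·cosΔλ=0.70654961; θ=atan2(y, x)=3.3299° ≈ 3.3°
Leg 5: φ1=0.7610770, φ2=1.0461573, Δφ=0.2850803, Δλ=1.5731106 rad; a=sin²(Δφ/2)+cosφ1·cosφ2·sin²(Δλ/2)=0.2019496251; c=2·atan2(√a, √(1-a))=0.932160424; dist=6371·c=5938.794 ≈ 5938.8 km; running total=40100.7 km
Leg 5 bearing: y=sinΔλ·cosφ2=0.50089924, x=cosφ1·sinφ2-sinφ1·cosφ2·cosΔλ=0.62750605; θ=atan2(y, x)=38.5982° ≈ 38.6°
Leg 6: φ1=1.0461573, φ2=0.7151260, Δφ=-0.3310314, Δλ=0.3181439 rad; a=sin²(Δφ/2)+cosφ1·cosφ2·sin²(Δλ/2)=0.0366352929; c=2·atan2(√a, √(1-a))=0.385183734; dist=6371·c=2454.006 ≈ 2454.0 km; running total=42554.7 km
Leg 6 bearing: y=sinΔλ·cosφ2=0.23617042, x=cosφ1·sinφ2-sinφ1·cosφ2·cosΔλ=-0.29222615; θ=atan2(y, x)=141.0557° ≈ 141.1°

Leg 1: dist=8304.4 km, bearing=343.9°
Leg 2: dist=6381.9 km, bearing=294.6°
Leg 3: dist=4470.0 km, bearing=199.7°
Leg 4: dist=15005.6 km, bearing=3.3°
Leg 5: dist=5938.8 km, bearing=38.6°
Leg 6: dist=2454.0 km, bearing=141.1°
Total: 42554.7 km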